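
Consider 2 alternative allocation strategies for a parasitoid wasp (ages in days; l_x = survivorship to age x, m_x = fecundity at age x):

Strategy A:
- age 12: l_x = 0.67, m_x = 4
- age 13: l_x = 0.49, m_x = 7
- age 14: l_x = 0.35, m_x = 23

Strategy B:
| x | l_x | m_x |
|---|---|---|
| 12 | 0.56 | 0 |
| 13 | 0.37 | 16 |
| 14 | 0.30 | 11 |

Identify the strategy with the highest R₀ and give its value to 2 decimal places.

Strategy A: R₀ = 0.67×4 + 0.49×7 + 0.35×23 = 14.1600
Strategy B: R₀ = 0.56×0 + 0.37×16 + 0.30×11 = 9.2200
Highest R₀: strategy A with 14.1600.

14.16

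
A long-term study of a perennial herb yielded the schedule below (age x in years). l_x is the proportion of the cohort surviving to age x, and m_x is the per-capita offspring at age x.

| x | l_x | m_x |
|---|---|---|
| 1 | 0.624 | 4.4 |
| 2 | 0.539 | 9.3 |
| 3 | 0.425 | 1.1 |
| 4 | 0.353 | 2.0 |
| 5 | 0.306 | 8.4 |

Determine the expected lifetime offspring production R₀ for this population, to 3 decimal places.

11.502

R₀ = Σ l_x m_x:
  age 1: 0.624 × 4.4 = 2.7456
  age 2: 0.539 × 9.3 = 5.0127
  age 3: 0.425 × 1.1 = 0.4675
  age 4: 0.353 × 2.0 = 0.7060
  age 5: 0.306 × 8.4 = 2.5704
R₀ = 2.7456 + 5.0127 + 0.4675 + 0.7060 + 2.5704 = 11.5022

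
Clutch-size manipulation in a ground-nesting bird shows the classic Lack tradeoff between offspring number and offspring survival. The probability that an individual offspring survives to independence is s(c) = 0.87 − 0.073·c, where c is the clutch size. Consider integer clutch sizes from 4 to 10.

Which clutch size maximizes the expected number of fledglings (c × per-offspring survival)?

Expected fledglings = c × s(c):
  c=4: 4 × 0.578 = 2.312
  c=5: 5 × 0.505 = 2.525
  c=6: 6 × 0.432 = 2.592
  c=7: 7 × 0.359 = 2.513
  c=8: 8 × 0.286 = 2.288
  c=9: 9 × 0.213 = 1.917
  c=10: 10 × 0.140 = 1.400
Maximum at c = 6 (2.592 fledglings).

6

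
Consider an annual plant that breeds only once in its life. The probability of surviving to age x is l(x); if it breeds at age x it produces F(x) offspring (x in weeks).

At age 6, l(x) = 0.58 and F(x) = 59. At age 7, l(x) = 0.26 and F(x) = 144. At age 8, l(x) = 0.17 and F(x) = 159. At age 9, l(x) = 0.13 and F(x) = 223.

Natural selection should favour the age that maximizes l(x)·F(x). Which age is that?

Expected offspring if breeding at age x = l(x) × F(x):
  age 6: 0.58 × 59 = 34.220
  age 7: 0.26 × 144 = 37.440
  age 8: 0.17 × 159 = 27.030
  age 9: 0.13 × 223 = 28.990
Maximum at age 7 (37.440).

7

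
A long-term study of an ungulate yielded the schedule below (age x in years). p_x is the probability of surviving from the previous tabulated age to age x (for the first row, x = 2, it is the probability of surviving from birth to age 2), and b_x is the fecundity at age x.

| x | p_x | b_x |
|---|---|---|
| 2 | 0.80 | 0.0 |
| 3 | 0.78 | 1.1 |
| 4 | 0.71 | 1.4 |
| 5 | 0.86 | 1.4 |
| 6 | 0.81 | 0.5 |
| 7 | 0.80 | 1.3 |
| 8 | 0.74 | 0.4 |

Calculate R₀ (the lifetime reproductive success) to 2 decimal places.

Survivorship from birth: l_x = p_2·p_3·…·p_x.
  l_2 = 0.80000
  l_3 = 0.62400
  l_4 = 0.44304
  l_5 = 0.38101
  l_6 = 0.30862
  l_7 = 0.24690
  l_8 = 0.18270
R₀ = Σ l_x b_x:
  age 2: 0.80000 × 0.0 = 0.0000
  age 3: 0.62400 × 1.1 = 0.6864
  age 4: 0.44304 × 1.4 = 0.6203
  age 5: 0.38101 × 1.4 = 0.5334
  age 6: 0.30862 × 0.5 = 0.1543
  age 7: 0.24690 × 1.3 = 0.3210
  age 8: 0.18270 × 0.4 = 0.0731
R₀ = 0.0000 + 0.6864 + 0.6203 + 0.5334 + 0.1543 + 0.3210 + 0.0731 = 2.3884

2.39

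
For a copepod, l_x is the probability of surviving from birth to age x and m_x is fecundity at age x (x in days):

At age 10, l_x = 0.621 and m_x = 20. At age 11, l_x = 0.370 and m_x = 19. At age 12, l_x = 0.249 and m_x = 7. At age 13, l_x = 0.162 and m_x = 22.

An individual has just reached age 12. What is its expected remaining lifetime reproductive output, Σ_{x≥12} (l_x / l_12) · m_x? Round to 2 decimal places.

l_12 = 0.249. Conditional survival from age 12 to x is l_x / l_12.
  x=12: (0.249/0.249) × 7 = 7.0000
  x=13: (0.162/0.249) × 22 = 14.3133
Sum = 7.0000 + 14.3133 = 21.3133

21.31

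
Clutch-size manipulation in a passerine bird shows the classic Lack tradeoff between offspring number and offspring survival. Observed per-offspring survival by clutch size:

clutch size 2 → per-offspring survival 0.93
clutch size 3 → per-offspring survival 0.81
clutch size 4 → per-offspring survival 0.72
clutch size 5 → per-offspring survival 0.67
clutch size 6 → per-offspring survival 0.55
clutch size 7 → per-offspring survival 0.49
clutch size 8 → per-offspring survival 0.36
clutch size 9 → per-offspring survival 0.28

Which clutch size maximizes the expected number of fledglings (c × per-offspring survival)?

7

Expected fledglings = c × s(c):
  c=2: 2 × 0.93 = 1.860
  c=3: 3 × 0.81 = 2.430
  c=4: 4 × 0.72 = 2.880
  c=5: 5 × 0.67 = 3.350
  c=6: 6 × 0.55 = 3.300
  c=7: 7 × 0.49 = 3.430
  c=8: 8 × 0.36 = 2.880
  c=9: 9 × 0.28 = 2.520
Maximum at c = 7 (3.430 fledglings).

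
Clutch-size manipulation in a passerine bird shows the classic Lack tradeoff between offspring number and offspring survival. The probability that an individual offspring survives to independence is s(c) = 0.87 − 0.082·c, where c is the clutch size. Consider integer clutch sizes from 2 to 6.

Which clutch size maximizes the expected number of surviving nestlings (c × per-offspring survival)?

Expected surviving nestlings = c × s(c):
  c=2: 2 × 0.706 = 1.412
  c=3: 3 × 0.624 = 1.872
  c=4: 4 × 0.542 = 2.168
  c=5: 5 × 0.460 = 2.300
  c=6: 6 × 0.378 = 2.268
Maximum at c = 5 (2.300 surviving nestlings).

5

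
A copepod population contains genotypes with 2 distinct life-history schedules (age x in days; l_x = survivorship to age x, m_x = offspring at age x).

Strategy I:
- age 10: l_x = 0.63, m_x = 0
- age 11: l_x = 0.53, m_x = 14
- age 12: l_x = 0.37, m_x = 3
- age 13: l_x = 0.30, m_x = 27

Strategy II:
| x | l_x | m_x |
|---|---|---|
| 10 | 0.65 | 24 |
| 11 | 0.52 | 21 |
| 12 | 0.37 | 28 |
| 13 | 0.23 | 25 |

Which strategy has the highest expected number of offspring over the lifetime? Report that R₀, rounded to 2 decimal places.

42.63

Strategy I: R₀ = 0.63×0 + 0.53×14 + 0.37×3 + 0.30×27 = 16.6300
Strategy II: R₀ = 0.65×24 + 0.52×21 + 0.37×28 + 0.23×25 = 42.6300
Highest R₀: strategy II with 42.6300.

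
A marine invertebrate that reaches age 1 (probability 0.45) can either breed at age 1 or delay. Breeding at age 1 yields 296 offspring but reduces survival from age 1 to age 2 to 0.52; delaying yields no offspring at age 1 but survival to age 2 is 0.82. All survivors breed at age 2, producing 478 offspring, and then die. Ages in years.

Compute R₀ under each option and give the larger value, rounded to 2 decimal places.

245.05

breed at age 1: R₀ = 0.45 × (296 + 0.52 × 478) = 0.45 × 544.5600 = 245.0520
delay to age 2: R₀ = 0.45 × (0.82 × 478) = 0.45 × 391.9600 = 176.3820
Higher: breed at age 1 (245.0520).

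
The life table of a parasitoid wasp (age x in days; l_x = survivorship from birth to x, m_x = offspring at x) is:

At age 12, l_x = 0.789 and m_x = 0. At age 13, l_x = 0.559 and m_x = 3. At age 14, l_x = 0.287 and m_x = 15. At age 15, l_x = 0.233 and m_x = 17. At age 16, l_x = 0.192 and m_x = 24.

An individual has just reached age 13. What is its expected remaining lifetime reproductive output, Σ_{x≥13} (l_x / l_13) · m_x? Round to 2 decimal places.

l_13 = 0.559. Conditional survival from age 13 to x is l_x / l_13.
  x=13: (0.559/0.559) × 3 = 3.0000
  x=14: (0.287/0.559) × 15 = 7.7013
  x=15: (0.233/0.559) × 17 = 7.0859
  x=16: (0.192/0.559) × 24 = 8.2433
Sum = 3.0000 + 7.7013 + 7.0859 + 8.2433 = 26.0304

26.03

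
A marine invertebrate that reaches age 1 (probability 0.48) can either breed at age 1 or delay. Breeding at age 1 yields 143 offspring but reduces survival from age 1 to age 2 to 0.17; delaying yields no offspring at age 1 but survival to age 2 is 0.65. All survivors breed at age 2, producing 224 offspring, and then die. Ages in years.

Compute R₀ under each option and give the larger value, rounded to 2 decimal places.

86.92

breed at age 1: R₀ = 0.48 × (143 + 0.17 × 224) = 0.48 × 181.0800 = 86.9184
delay to age 2: R₀ = 0.48 × (0.65 × 224) = 0.48 × 145.6000 = 69.8880
Higher: breed at age 1 (86.9184).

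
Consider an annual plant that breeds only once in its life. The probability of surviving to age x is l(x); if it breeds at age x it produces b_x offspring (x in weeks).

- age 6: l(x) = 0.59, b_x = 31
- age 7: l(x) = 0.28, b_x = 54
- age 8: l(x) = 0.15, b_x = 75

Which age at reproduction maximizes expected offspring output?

Expected offspring if breeding at age x = l(x) × b_x:
  age 6: 0.59 × 31 = 18.290
  age 7: 0.28 × 54 = 15.120
  age 8: 0.15 × 75 = 11.250
Maximum at age 6 (18.290).

6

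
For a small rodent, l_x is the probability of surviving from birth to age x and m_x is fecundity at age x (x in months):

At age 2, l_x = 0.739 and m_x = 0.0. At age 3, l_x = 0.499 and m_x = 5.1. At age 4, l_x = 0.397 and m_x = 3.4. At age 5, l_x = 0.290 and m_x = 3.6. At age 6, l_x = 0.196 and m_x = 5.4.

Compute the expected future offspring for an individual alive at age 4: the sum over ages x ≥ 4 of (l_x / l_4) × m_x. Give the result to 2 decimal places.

l_4 = 0.397. Conditional survival from age 4 to x is l_x / l_4.
  x=4: (0.397/0.397) × 3.4 = 3.4000
  x=5: (0.290/0.397) × 3.6 = 2.6297
  x=6: (0.196/0.397) × 5.4 = 2.6660
Sum = 3.4000 + 2.6297 + 2.6660 = 8.6957

8.70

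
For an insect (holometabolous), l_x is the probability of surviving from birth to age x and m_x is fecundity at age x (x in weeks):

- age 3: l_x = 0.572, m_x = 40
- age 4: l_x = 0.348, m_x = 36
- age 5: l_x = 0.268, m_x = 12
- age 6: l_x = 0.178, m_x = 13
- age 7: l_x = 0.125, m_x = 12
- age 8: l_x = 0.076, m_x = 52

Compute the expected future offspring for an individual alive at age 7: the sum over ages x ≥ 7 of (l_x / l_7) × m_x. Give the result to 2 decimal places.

43.62

l_7 = 0.125. Conditional survival from age 7 to x is l_x / l_7.
  x=7: (0.125/0.125) × 12 = 12.0000
  x=8: (0.076/0.125) × 52 = 31.6160
Sum = 12.0000 + 31.6160 = 43.6160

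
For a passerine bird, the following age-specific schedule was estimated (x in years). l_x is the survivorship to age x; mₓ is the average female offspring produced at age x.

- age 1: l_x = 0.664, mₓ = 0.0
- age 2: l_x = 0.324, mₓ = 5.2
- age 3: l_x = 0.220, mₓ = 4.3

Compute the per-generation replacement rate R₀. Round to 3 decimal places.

2.631

R₀ = Σ l_x mₓ:
  age 1: 0.664 × 0.0 = 0.0000
  age 2: 0.324 × 5.2 = 1.6848
  age 3: 0.220 × 4.3 = 0.9460
R₀ = 0.0000 + 1.6848 + 0.9460 = 2.6308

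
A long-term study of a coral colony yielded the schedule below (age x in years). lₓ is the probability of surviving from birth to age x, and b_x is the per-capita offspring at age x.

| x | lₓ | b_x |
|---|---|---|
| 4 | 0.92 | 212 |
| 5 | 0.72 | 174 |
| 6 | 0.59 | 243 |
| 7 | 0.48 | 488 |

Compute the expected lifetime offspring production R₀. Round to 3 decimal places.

R₀ = Σ lₓ b_x:
  age 4: 0.92 × 212 = 195.0400
  age 5: 0.72 × 174 = 125.2800
  age 6: 0.59 × 243 = 143.3700
  age 7: 0.48 × 488 = 234.2400
R₀ = 195.0400 + 125.2800 + 143.3700 + 234.2400 = 697.9300

697.930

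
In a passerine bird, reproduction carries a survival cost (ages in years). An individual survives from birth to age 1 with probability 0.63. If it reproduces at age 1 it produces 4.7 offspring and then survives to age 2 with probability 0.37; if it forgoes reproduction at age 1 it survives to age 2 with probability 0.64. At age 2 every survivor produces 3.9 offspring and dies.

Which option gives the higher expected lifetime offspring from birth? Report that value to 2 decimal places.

breed at age 1: R₀ = 0.63 × (4.7 + 0.37 × 3.9) = 0.63 × 6.1430 = 3.8701
delay to age 2: R₀ = 0.63 × (0.64 × 3.9) = 0.63 × 2.4960 = 1.5725
Higher: breed at age 1 (3.8701).

3.87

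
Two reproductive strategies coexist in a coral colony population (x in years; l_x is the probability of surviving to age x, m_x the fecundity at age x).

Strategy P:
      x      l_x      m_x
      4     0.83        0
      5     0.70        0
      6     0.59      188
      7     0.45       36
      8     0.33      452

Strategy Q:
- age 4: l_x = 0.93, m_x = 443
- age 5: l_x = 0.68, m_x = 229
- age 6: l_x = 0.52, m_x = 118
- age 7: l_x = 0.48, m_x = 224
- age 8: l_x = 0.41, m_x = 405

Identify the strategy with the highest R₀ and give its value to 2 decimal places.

Strategy P: R₀ = 0.83×0 + 0.70×0 + 0.59×188 + 0.45×36 + 0.33×452 = 276.2800
Strategy Q: R₀ = 0.93×443 + 0.68×229 + 0.52×118 + 0.48×224 + 0.41×405 = 902.6400
Highest R₀: strategy Q with 902.6400.

902.64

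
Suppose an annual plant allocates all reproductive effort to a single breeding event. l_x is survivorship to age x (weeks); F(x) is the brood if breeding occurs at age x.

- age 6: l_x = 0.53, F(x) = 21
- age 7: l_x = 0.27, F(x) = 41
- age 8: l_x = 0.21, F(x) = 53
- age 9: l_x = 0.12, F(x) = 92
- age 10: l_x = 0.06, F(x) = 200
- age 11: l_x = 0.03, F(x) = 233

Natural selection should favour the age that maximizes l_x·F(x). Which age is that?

10

Expected offspring if breeding at age x = l_x × F(x):
  age 6: 0.53 × 21 = 11.130
  age 7: 0.27 × 41 = 11.070
  age 8: 0.21 × 53 = 11.130
  age 9: 0.12 × 92 = 11.040
  age 10: 0.06 × 200 = 12.000
  age 11: 0.03 × 233 = 6.990
Maximum at age 10 (12.000).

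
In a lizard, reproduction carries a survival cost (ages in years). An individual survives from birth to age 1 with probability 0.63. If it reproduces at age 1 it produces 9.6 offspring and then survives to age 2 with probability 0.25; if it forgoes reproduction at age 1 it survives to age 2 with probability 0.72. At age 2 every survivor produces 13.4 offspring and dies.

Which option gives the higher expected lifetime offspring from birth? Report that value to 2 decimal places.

8.16

breed at age 1: R₀ = 0.63 × (9.6 + 0.25 × 13.4) = 0.63 × 12.9500 = 8.1585
delay to age 2: R₀ = 0.63 × (0.72 × 13.4) = 0.63 × 9.6480 = 6.0782
Higher: breed at age 1 (8.1585).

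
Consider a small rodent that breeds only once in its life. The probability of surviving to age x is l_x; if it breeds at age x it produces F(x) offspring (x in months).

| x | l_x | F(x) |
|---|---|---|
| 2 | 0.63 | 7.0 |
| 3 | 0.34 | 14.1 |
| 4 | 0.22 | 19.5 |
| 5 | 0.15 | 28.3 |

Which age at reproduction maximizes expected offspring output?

3

Expected offspring if breeding at age x = l_x × F(x):
  age 2: 0.63 × 7.0 = 4.410
  age 3: 0.34 × 14.1 = 4.794
  age 4: 0.22 × 19.5 = 4.290
  age 5: 0.15 × 28.3 = 4.245
Maximum at age 3 (4.794).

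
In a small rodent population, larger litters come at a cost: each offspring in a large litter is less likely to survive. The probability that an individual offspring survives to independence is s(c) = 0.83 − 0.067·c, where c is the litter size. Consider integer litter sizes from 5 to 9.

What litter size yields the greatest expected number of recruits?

Expected recruits = c × s(c):
  c=5: 5 × 0.495 = 2.475
  c=6: 6 × 0.428 = 2.568
  c=7: 7 × 0.361 = 2.527
  c=8: 8 × 0.294 = 2.352
  c=9: 9 × 0.227 = 2.043
Maximum at c = 6 (2.568 recruits).

6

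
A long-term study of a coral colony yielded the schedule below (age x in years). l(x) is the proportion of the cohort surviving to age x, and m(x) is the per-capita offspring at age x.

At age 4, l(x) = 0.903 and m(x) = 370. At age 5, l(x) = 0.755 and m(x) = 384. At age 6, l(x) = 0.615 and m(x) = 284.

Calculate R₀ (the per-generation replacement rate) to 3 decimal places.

R₀ = Σ l(x) m(x):
  age 4: 0.903 × 370 = 334.1100
  age 5: 0.755 × 384 = 289.9200
  age 6: 0.615 × 284 = 174.6600
R₀ = 334.1100 + 289.9200 + 174.6600 = 798.6900

798.690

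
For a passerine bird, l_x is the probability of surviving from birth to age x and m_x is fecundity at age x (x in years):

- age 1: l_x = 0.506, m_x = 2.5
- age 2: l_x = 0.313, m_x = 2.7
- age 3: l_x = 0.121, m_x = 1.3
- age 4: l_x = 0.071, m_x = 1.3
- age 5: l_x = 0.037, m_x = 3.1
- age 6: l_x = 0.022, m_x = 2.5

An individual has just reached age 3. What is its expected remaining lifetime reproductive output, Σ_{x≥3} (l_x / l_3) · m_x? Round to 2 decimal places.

3.47

l_3 = 0.121. Conditional survival from age 3 to x is l_x / l_3.
  x=3: (0.121/0.121) × 1.3 = 1.3000
  x=4: (0.071/0.121) × 1.3 = 0.7628
  x=5: (0.037/0.121) × 3.1 = 0.9479
  x=6: (0.022/0.121) × 2.5 = 0.4545
Sum = 1.3000 + 0.7628 + 0.9479 + 0.4545 = 3.4653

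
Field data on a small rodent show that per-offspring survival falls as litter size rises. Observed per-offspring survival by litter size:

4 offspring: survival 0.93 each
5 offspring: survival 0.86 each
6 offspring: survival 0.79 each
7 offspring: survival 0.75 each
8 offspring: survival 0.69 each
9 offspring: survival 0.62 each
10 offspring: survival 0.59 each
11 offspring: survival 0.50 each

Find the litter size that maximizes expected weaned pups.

Expected weaned pups = c × s(c):
  c=4: 4 × 0.93 = 3.720
  c=5: 5 × 0.86 = 4.300
  c=6: 6 × 0.79 = 4.740
  c=7: 7 × 0.75 = 5.250
  c=8: 8 × 0.69 = 5.520
  c=9: 9 × 0.62 = 5.580
  c=10: 10 × 0.59 = 5.900
  c=11: 11 × 0.50 = 5.500
Maximum at c = 10 (5.900 weaned pups).

10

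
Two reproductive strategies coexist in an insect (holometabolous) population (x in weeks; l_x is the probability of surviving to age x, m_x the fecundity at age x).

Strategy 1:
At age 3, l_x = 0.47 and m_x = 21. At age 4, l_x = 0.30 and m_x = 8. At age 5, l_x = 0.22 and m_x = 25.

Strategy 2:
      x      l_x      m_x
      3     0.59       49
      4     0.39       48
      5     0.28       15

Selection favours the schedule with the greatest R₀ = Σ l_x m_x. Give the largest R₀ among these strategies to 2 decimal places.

Strategy 1: R₀ = 0.47×21 + 0.30×8 + 0.22×25 = 17.7700
Strategy 2: R₀ = 0.59×49 + 0.39×48 + 0.28×15 = 51.8300
Highest R₀: strategy 2 with 51.8300.

51.83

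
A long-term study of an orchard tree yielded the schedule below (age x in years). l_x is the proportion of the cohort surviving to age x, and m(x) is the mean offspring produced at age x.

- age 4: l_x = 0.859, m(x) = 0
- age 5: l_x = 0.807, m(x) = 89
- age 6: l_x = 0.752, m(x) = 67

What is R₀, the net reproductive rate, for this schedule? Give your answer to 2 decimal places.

122.21

R₀ = Σ l_x m(x):
  age 4: 0.859 × 0 = 0.0000
  age 5: 0.807 × 89 = 71.8230
  age 6: 0.752 × 67 = 50.3840
R₀ = 0.0000 + 71.8230 + 50.3840 = 122.2070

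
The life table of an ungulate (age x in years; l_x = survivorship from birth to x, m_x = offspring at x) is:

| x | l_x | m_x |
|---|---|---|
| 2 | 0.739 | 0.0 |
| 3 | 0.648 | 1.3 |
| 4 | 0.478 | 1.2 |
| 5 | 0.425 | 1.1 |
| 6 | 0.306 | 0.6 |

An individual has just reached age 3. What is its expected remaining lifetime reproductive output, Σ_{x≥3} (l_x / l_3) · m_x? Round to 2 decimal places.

l_3 = 0.648. Conditional survival from age 3 to x is l_x / l_3.
  x=3: (0.648/0.648) × 1.3 = 1.3000
  x=4: (0.478/0.648) × 1.2 = 0.8852
  x=5: (0.425/0.648) × 1.1 = 0.7215
  x=6: (0.306/0.648) × 0.6 = 0.2833
Sum = 1.3000 + 0.8852 + 0.7215 + 0.2833 = 3.1900

3.19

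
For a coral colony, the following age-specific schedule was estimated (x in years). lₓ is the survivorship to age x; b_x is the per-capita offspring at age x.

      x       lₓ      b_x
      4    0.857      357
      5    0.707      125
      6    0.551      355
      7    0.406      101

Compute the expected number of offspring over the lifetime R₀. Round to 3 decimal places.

R₀ = Σ lₓ b_x:
  age 4: 0.857 × 357 = 305.9490
  age 5: 0.707 × 125 = 88.3750
  age 6: 0.551 × 355 = 195.6050
  age 7: 0.406 × 101 = 41.0060
R₀ = 305.9490 + 88.3750 + 195.6050 + 41.0060 = 630.9350

630.935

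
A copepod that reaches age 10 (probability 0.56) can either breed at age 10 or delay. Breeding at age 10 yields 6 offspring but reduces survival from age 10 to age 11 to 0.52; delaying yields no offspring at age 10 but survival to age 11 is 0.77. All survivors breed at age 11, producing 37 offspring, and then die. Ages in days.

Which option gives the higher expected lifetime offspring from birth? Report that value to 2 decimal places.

15.95

breed at age 10: R₀ = 0.56 × (6 + 0.52 × 37) = 0.56 × 25.2400 = 14.1344
delay to age 11: R₀ = 0.56 × (0.77 × 37) = 0.56 × 28.4900 = 15.9544
Higher: delay to age 11 (15.9544).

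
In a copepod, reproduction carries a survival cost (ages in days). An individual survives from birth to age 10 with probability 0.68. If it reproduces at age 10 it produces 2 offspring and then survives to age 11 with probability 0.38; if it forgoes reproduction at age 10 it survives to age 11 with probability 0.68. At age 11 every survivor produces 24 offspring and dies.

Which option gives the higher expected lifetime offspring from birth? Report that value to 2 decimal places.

breed at age 10: R₀ = 0.68 × (2 + 0.38 × 24) = 0.68 × 11.1200 = 7.5616
delay to age 11: R₀ = 0.68 × (0.68 × 24) = 0.68 × 16.3200 = 11.0976
Higher: delay to age 11 (11.0976).

11.10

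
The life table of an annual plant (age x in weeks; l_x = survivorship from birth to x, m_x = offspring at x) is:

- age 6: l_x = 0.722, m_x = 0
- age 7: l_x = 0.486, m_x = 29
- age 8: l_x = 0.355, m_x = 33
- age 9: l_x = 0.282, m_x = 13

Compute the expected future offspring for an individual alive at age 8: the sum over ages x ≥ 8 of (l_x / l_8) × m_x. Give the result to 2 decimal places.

l_8 = 0.355. Conditional survival from age 8 to x is l_x / l_8.
  x=8: (0.355/0.355) × 33 = 33.0000
  x=9: (0.282/0.355) × 13 = 10.3268
Sum = 33.0000 + 10.3268 = 43.3268

43.33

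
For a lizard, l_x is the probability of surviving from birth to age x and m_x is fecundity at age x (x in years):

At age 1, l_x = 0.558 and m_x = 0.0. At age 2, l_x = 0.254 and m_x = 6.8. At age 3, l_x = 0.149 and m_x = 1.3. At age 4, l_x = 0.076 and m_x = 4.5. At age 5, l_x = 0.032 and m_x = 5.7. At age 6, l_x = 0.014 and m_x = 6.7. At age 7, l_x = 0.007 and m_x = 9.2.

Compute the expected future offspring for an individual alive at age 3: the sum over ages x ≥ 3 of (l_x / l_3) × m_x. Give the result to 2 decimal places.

5.88

l_3 = 0.149. Conditional survival from age 3 to x is l_x / l_3.
  x=3: (0.149/0.149) × 1.3 = 1.3000
  x=4: (0.076/0.149) × 4.5 = 2.2953
  x=5: (0.032/0.149) × 5.7 = 1.2242
  x=6: (0.014/0.149) × 6.7 = 0.6295
  x=7: (0.007/0.149) × 9.2 = 0.4322
Sum = 1.3000 + 2.2953 + 1.2242 + 0.6295 + 0.4322 = 5.8812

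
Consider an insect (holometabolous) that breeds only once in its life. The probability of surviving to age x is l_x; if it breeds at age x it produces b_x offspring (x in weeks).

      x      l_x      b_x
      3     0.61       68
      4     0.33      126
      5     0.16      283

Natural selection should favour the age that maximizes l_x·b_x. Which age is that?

Expected offspring if breeding at age x = l_x × b_x:
  age 3: 0.61 × 68 = 41.480
  age 4: 0.33 × 126 = 41.580
  age 5: 0.16 × 283 = 45.280
Maximum at age 5 (45.280).

5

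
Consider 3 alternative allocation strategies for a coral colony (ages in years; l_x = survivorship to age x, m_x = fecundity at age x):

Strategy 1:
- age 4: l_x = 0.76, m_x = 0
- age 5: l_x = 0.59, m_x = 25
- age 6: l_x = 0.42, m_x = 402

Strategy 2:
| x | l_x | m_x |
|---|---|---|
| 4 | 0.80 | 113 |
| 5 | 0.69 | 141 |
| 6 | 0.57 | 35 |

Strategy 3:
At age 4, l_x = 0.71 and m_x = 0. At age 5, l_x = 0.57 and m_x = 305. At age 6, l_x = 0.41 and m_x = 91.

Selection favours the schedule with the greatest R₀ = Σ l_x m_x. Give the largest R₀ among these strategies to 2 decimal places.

211.16

Strategy 1: R₀ = 0.76×0 + 0.59×25 + 0.42×402 = 183.5900
Strategy 2: R₀ = 0.80×113 + 0.69×141 + 0.57×35 = 207.6400
Strategy 3: R₀ = 0.71×0 + 0.57×305 + 0.41×91 = 211.1600
Highest R₀: strategy 3 with 211.1600.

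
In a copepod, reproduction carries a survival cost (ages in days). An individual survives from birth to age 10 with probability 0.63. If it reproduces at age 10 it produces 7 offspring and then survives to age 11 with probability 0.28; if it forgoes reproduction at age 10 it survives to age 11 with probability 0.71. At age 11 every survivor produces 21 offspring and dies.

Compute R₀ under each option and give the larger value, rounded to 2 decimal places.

9.39

breed at age 10: R₀ = 0.63 × (7 + 0.28 × 21) = 0.63 × 12.8800 = 8.1144
delay to age 11: R₀ = 0.63 × (0.71 × 21) = 0.63 × 14.9100 = 9.3933
Higher: delay to age 11 (9.3933).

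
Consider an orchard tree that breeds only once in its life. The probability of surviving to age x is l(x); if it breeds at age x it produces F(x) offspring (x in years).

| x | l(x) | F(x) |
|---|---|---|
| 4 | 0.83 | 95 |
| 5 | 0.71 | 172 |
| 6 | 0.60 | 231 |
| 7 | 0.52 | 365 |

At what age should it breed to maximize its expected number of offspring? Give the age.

Expected offspring if breeding at age x = l(x) × F(x):
  age 4: 0.83 × 95 = 78.850
  age 5: 0.71 × 172 = 122.120
  age 6: 0.60 × 231 = 138.600
  age 7: 0.52 × 365 = 189.800
Maximum at age 7 (189.800).

7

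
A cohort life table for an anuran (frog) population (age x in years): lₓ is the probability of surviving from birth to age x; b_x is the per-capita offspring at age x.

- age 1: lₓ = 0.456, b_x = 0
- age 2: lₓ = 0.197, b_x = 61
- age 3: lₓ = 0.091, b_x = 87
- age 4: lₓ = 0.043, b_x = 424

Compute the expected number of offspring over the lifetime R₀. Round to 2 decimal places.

38.17

R₀ = Σ lₓ b_x:
  age 1: 0.456 × 0 = 0.0000
  age 2: 0.197 × 61 = 12.0170
  age 3: 0.091 × 87 = 7.9170
  age 4: 0.043 × 424 = 18.2320
R₀ = 0.0000 + 12.0170 + 7.9170 + 18.2320 = 38.1660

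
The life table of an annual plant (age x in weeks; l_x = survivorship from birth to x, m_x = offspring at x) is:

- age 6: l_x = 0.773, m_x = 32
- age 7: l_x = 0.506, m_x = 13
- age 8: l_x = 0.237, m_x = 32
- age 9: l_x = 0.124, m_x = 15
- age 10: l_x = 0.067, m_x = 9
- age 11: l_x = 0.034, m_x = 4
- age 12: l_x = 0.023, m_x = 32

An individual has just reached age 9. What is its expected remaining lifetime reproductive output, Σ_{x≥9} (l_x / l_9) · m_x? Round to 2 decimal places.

26.90

l_9 = 0.124. Conditional survival from age 9 to x is l_x / l_9.
  x=9: (0.124/0.124) × 15 = 15.0000
  x=10: (0.067/0.124) × 9 = 4.8629
  x=11: (0.034/0.124) × 4 = 1.0968
  x=12: (0.023/0.124) × 32 = 5.9355
Sum = 15.0000 + 4.8629 + 1.0968 + 5.9355 = 26.8952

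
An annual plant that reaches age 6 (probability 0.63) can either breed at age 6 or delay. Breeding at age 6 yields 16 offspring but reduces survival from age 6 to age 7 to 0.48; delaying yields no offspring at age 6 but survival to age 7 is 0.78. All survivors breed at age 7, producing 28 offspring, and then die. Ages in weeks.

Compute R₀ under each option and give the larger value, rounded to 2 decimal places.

breed at age 6: R₀ = 0.63 × (16 + 0.48 × 28) = 0.63 × 29.4400 = 18.5472
delay to age 7: R₀ = 0.63 × (0.78 × 28) = 0.63 × 21.8400 = 13.7592
Higher: breed at age 6 (18.5472).

18.55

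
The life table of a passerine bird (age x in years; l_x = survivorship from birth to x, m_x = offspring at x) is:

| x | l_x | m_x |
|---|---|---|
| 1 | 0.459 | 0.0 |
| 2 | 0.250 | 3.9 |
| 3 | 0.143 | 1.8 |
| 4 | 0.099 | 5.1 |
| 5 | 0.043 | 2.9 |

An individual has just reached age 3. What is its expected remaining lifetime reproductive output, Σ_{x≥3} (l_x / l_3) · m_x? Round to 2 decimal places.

6.20

l_3 = 0.143. Conditional survival from age 3 to x is l_x / l_3.
  x=3: (0.143/0.143) × 1.8 = 1.8000
  x=4: (0.099/0.143) × 5.1 = 3.5308
  x=5: (0.043/0.143) × 2.9 = 0.8720
Sum = 1.8000 + 3.5308 + 0.8720 = 6.2028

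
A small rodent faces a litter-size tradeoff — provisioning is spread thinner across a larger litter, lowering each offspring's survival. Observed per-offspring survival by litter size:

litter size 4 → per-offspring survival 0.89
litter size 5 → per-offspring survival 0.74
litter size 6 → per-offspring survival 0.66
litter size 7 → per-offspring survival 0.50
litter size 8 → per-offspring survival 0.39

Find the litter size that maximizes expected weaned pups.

Expected weaned pups = c × s(c):
  c=4: 4 × 0.89 = 3.560
  c=5: 5 × 0.74 = 3.700
  c=6: 6 × 0.66 = 3.960
  c=7: 7 × 0.50 = 3.500
  c=8: 8 × 0.39 = 3.120
Maximum at c = 6 (3.960 weaned pups).

6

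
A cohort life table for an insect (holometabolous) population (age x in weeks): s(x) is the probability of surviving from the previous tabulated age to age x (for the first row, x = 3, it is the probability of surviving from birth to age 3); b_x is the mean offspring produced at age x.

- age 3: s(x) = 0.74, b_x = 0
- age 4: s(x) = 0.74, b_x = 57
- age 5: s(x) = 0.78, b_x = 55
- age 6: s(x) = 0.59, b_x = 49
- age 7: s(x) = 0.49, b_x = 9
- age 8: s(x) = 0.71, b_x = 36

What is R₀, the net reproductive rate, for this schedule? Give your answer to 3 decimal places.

71.321

Survivorship from birth: l_x = s_3·s_4·…·s_x.
  l_3 = 0.74000
  l_4 = 0.54760
  l_5 = 0.42713
  l_6 = 0.25201
  l_7 = 0.12348
  l_8 = 0.08767
R₀ = Σ l_x b_x:
  age 3: 0.74000 × 0 = 0.0000
  age 4: 0.54760 × 57 = 31.2132
  age 5: 0.42713 × 55 = 23.4922
  age 6: 0.25201 × 49 = 12.3485
  age 7: 0.12348 × 9 = 1.1113
  age 8: 0.08767 × 36 = 3.1561
R₀ = 0.0000 + 31.2132 + 23.4922 + 12.3485 + 1.1113 + 3.1561 = 71.3213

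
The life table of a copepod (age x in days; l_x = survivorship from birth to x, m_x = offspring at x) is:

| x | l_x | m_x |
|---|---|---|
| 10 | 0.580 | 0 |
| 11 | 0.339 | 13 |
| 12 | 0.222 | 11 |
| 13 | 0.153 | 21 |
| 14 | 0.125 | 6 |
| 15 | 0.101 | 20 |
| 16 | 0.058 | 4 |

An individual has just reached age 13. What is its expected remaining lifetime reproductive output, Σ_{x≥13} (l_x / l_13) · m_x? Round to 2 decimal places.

l_13 = 0.153. Conditional survival from age 13 to x is l_x / l_13.
  x=13: (0.153/0.153) × 21 = 21.0000
  x=14: (0.125/0.153) × 6 = 4.9020
  x=15: (0.101/0.153) × 20 = 13.2026
  x=16: (0.058/0.153) × 4 = 1.5163
Sum = 21.0000 + 4.9020 + 13.2026 + 1.5163 = 40.6209

40.62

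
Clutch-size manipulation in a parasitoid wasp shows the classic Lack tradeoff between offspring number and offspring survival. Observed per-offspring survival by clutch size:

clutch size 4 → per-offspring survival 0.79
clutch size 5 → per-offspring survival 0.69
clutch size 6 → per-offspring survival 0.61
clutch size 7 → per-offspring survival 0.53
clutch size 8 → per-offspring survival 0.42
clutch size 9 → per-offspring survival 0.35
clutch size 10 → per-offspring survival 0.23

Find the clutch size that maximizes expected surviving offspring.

Expected surviving offspring = c × s(c):
  c=4: 4 × 0.79 = 3.160
  c=5: 5 × 0.69 = 3.450
  c=6: 6 × 0.61 = 3.660
  c=7: 7 × 0.53 = 3.710
  c=8: 8 × 0.42 = 3.360
  c=9: 9 × 0.35 = 3.150
  c=10: 10 × 0.23 = 2.300
Maximum at c = 7 (3.710 surviving offspring).

7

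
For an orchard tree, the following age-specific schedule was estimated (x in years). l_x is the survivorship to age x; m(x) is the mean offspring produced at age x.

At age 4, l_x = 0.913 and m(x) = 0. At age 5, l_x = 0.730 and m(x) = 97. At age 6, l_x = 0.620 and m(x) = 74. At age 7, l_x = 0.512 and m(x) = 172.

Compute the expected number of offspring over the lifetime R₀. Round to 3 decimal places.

R₀ = Σ l_x m(x):
  age 4: 0.913 × 0 = 0.0000
  age 5: 0.730 × 97 = 70.8100
  age 6: 0.620 × 74 = 45.8800
  age 7: 0.512 × 172 = 88.0640
R₀ = 0.0000 + 70.8100 + 45.8800 + 88.0640 = 204.7540

204.754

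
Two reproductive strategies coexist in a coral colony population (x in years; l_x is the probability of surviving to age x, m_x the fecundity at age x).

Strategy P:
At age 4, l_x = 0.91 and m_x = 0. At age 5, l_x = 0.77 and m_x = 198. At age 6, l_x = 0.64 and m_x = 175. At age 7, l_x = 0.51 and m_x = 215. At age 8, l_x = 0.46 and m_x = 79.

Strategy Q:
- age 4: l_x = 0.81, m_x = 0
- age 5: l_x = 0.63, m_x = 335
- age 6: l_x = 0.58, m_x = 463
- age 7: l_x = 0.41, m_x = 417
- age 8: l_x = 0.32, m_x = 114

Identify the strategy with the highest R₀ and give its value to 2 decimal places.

Strategy P: R₀ = 0.91×0 + 0.77×198 + 0.64×175 + 0.51×215 + 0.46×79 = 410.4500
Strategy Q: R₀ = 0.81×0 + 0.63×335 + 0.58×463 + 0.41×417 + 0.32×114 = 687.0400
Highest R₀: strategy Q with 687.0400.

687.04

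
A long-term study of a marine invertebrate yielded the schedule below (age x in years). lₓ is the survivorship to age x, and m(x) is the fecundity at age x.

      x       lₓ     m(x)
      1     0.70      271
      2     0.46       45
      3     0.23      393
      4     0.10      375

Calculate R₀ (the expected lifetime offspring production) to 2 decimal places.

R₀ = Σ lₓ m(x):
  age 1: 0.70 × 271 = 189.7000
  age 2: 0.46 × 45 = 20.7000
  age 3: 0.23 × 393 = 90.3900
  age 4: 0.10 × 375 = 37.5000
R₀ = 189.7000 + 20.7000 + 90.3900 + 37.5000 = 338.2900

338.29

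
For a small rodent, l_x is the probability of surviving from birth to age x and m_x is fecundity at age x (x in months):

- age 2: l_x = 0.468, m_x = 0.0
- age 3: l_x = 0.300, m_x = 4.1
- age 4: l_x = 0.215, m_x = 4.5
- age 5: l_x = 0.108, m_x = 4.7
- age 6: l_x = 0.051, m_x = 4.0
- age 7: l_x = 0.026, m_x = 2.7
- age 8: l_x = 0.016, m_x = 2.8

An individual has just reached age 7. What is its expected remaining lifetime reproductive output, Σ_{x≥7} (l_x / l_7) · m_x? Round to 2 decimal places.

4.42

l_7 = 0.026. Conditional survival from age 7 to x is l_x / l_7.
  x=7: (0.026/0.026) × 2.7 = 2.7000
  x=8: (0.016/0.026) × 2.8 = 1.7231
Sum = 2.7000 + 1.7231 = 4.4231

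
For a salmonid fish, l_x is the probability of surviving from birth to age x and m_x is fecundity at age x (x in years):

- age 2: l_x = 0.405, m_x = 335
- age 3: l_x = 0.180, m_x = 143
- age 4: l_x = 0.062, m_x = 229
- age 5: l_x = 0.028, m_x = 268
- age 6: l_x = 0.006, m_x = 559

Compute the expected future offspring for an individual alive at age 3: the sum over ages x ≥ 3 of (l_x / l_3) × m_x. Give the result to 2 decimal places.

282.20

l_3 = 0.180. Conditional survival from age 3 to x is l_x / l_3.
  x=3: (0.180/0.180) × 143 = 143.0000
  x=4: (0.062/0.180) × 229 = 78.8778
  x=5: (0.028/0.180) × 268 = 41.6889
  x=6: (0.006/0.180) × 559 = 18.6333
Sum = 143.0000 + 78.8778 + 41.6889 + 18.6333 = 282.2000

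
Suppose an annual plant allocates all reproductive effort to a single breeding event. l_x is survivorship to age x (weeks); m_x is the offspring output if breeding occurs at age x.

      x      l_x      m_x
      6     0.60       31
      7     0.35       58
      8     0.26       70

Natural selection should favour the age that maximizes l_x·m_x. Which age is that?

7

Expected offspring if breeding at age x = l_x × m_x:
  age 6: 0.60 × 31 = 18.600
  age 7: 0.35 × 58 = 20.300
  age 8: 0.26 × 70 = 18.200
Maximum at age 7 (20.300).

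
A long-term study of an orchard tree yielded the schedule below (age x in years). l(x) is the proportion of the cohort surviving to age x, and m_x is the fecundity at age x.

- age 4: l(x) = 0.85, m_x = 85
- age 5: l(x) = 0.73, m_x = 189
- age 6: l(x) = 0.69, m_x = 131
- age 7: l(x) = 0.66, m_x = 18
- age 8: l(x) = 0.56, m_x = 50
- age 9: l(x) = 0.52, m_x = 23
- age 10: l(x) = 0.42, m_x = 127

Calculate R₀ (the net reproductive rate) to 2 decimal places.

R₀ = Σ l(x) m_x:
  age 4: 0.85 × 85 = 72.2500
  age 5: 0.73 × 189 = 137.9700
  age 6: 0.69 × 131 = 90.3900
  age 7: 0.66 × 18 = 11.8800
  age 8: 0.56 × 50 = 28.0000
  age 9: 0.52 × 23 = 11.9600
  age 10: 0.42 × 127 = 53.3400
R₀ = 72.2500 + 137.9700 + 90.3900 + 11.8800 + 28.0000 + 11.9600 + 53.3400 = 405.7900

405.79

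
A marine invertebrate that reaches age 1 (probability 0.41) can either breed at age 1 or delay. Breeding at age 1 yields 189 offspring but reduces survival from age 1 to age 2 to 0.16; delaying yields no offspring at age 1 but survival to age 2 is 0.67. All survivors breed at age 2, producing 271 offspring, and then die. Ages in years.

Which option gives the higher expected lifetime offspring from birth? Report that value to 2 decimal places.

95.27

breed at age 1: R₀ = 0.41 × (189 + 0.16 × 271) = 0.41 × 232.3600 = 95.2676
delay to age 2: R₀ = 0.41 × (0.67 × 271) = 0.41 × 181.5700 = 74.4437
Higher: breed at age 1 (95.2676).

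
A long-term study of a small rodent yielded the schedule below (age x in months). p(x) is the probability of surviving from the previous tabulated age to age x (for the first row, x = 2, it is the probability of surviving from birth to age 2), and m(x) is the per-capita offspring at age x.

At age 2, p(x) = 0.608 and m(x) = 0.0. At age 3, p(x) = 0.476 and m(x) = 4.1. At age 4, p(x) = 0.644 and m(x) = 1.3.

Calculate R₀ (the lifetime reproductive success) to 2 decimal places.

1.43

Survivorship from birth: l_x = p_2·p_3·…·p_x.
  l_2 = 0.60800
  l_3 = 0.28941
  l_4 = 0.18638
R₀ = Σ l_x m(x):
  age 2: 0.60800 × 0.0 = 0.0000
  age 3: 0.28941 × 4.1 = 1.1866
  age 4: 0.18638 × 1.3 = 0.2423
R₀ = 0.0000 + 1.1866 + 0.2423 = 1.4289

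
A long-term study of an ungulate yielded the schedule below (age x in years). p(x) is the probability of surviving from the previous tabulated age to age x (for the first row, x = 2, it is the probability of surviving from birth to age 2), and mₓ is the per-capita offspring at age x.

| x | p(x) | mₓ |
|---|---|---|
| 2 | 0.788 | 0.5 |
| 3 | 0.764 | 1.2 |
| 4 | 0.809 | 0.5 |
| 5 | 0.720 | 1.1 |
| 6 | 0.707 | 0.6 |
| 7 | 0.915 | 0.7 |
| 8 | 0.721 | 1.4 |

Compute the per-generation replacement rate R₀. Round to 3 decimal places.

2.282

Survivorship from birth: l_x = p_2·p_3·…·p_x.
  l_2 = 0.78800
  l_3 = 0.60203
  l_4 = 0.48704
  l_5 = 0.35067
  l_6 = 0.24792
  l_7 = 0.22685
  l_8 = 0.16356
R₀ = Σ l_x mₓ:
  age 2: 0.78800 × 0.5 = 0.3940
  age 3: 0.60203 × 1.2 = 0.7224
  age 4: 0.48704 × 0.5 = 0.2435
  age 5: 0.35067 × 1.1 = 0.3857
  age 6: 0.24792 × 0.6 = 0.1488
  age 7: 0.22685 × 0.7 = 0.1588
  age 8: 0.16356 × 1.4 = 0.2290
R₀ = 0.3940 + 0.7224 + 0.2435 + 0.3857 + 0.1488 + 0.1588 + 0.2290 = 2.2822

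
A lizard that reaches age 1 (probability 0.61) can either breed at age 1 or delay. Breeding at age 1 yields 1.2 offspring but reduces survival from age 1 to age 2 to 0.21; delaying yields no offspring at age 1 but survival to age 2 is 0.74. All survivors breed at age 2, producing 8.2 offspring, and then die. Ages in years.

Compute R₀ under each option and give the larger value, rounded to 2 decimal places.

3.70

breed at age 1: R₀ = 0.61 × (1.2 + 0.21 × 8.2) = 0.61 × 2.9220 = 1.7824
delay to age 2: R₀ = 0.61 × (0.74 × 8.2) = 0.61 × 6.0680 = 3.7015
Higher: delay to age 2 (3.7015).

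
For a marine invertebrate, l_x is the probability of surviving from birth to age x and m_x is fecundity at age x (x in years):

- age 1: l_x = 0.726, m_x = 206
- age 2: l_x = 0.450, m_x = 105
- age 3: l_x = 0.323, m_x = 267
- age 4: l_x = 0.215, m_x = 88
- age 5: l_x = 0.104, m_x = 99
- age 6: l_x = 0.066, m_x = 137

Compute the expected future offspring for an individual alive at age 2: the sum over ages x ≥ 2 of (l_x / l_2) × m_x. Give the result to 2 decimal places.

l_2 = 0.450. Conditional survival from age 2 to x is l_x / l_2.
  x=2: (0.450/0.450) × 105 = 105.0000
  x=3: (0.323/0.450) × 267 = 191.6467
  x=4: (0.215/0.450) × 88 = 42.0444
  x=5: (0.104/0.450) × 99 = 22.8800
  x=6: (0.066/0.450) × 137 = 20.0933
Sum = 105.0000 + 191.6467 + 42.0444 + 22.8800 + 20.0933 = 381.6644

381.66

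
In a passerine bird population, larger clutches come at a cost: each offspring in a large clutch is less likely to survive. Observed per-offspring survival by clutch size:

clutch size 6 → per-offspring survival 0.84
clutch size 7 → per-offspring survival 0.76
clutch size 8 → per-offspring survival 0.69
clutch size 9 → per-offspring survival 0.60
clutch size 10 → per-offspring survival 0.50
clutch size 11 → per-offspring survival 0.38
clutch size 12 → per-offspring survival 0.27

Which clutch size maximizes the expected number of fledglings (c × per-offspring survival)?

8

Expected fledglings = c × s(c):
  c=6: 6 × 0.84 = 5.040
  c=7: 7 × 0.76 = 5.320
  c=8: 8 × 0.69 = 5.520
  c=9: 9 × 0.60 = 5.400
  c=10: 10 × 0.50 = 5.000
  c=11: 11 × 0.38 = 4.180
  c=12: 12 × 0.27 = 3.240
Maximum at c = 8 (5.520 fledglings).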